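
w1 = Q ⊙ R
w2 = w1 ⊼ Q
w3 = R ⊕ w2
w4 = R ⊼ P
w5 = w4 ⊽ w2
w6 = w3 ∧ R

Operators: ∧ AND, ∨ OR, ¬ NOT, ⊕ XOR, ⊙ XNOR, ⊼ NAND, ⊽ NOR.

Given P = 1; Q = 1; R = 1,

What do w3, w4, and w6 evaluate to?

w1 = Q XNOR R = 1 XNOR 1 = 1
w2 = w1 NAND Q = 1 NAND 1 = 0
w3 = R XOR w2 = 1 XOR 0 = 1
w4 = R NAND P = 1 NAND 1 = 0
w6 = w3 AND R = 1 AND 1 = 1

w3 = 1, w4 = 0, w6 = 1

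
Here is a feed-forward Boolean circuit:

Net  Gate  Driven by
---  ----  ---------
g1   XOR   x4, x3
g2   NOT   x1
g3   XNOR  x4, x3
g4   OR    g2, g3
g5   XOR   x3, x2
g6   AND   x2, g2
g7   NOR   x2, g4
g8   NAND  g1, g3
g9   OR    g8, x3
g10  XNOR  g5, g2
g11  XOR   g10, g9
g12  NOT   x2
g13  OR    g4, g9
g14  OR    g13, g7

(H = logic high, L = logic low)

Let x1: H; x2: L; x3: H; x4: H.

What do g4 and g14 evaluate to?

g1 = x4 XOR x3 = H XOR H = L
g2 = NOT x1 = NOT H = L
g3 = x4 XNOR x3 = H XNOR H = H
g4 = g2 OR g3 = L OR H = H
g7 = x2 NOR g4 = L NOR H = L
g8 = g1 NAND g3 = L NAND H = H
g9 = g8 OR x3 = H OR H = H
g13 = g4 OR g9 = H OR H = H
g14 = g13 OR g7 = H OR L = H

g4 = H  g14 = H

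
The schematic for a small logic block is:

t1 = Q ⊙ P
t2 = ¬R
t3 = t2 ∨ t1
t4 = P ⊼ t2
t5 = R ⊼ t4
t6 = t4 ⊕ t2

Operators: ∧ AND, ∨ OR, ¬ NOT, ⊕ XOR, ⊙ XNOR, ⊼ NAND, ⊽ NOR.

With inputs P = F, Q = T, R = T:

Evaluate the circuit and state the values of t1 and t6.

t1 = F; t6 = T

t1 = Q XNOR P = T XNOR F = F
t2 = NOT R = NOT T = F
t4 = P NAND t2 = F NAND F = T
t6 = t4 XOR t2 = T XOR F = T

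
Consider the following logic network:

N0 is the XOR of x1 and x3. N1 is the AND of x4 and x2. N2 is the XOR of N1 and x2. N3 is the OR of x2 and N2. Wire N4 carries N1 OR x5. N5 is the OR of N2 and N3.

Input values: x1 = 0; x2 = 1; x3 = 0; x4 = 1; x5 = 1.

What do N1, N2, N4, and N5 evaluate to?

N1 = x4 AND x2 = 1 AND 1 = 1
N2 = N1 XOR x2 = 1 XOR 1 = 0
N3 = x2 OR N2 = 1 OR 0 = 1
N4 = N1 OR x5 = 1 OR 1 = 1
N5 = N2 OR N3 = 0 OR 1 = 1

N1 = 1, N2 = 0, N4 = 1, N5 = 1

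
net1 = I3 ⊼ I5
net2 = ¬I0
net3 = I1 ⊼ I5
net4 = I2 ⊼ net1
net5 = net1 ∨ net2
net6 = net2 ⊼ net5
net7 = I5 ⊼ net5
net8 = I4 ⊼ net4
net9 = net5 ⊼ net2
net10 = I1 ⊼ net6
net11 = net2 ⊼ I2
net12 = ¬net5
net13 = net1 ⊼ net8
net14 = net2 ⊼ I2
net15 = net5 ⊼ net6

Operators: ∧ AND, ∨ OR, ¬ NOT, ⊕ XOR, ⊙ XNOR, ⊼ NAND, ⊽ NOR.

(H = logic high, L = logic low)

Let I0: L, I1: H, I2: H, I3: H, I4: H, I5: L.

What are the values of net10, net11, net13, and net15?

net1 = I3 NAND I5 = H NAND L = H
net2 = NOT I0 = NOT L = H
net4 = I2 NAND net1 = H NAND H = L
net5 = net1 OR net2 = H OR H = H
net6 = net2 NAND net5 = H NAND H = L
net8 = I4 NAND net4 = H NAND L = H
net10 = I1 NAND net6 = H NAND L = H
net11 = net2 NAND I2 = H NAND H = L
net13 = net1 NAND net8 = H NAND H = L
net15 = net5 NAND net6 = H NAND L = H

net10 = H  net11 = L  net13 = L  net15 = H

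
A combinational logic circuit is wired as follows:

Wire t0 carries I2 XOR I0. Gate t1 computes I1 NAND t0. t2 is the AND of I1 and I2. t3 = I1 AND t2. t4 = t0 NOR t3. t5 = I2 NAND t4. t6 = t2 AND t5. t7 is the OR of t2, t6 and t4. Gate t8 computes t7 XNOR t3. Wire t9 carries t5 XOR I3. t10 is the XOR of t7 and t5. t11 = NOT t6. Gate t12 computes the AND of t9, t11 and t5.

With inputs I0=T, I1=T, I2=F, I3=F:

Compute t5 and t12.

t5 = T  t12 = T

t0 = I2 XOR I0 = F XOR T = T
t2 = I1 AND I2 = T AND F = F
t3 = I1 AND t2 = T AND F = F
t4 = t0 NOR t3 = T NOR F = F
t5 = I2 NAND t4 = F NAND F = T
t6 = t2 AND t5 = F AND T = F
t9 = t5 XOR I3 = T XOR F = T
t11 = NOT t6 = NOT F = T
t12 = t9 AND t11 AND t5 = T AND T AND T = T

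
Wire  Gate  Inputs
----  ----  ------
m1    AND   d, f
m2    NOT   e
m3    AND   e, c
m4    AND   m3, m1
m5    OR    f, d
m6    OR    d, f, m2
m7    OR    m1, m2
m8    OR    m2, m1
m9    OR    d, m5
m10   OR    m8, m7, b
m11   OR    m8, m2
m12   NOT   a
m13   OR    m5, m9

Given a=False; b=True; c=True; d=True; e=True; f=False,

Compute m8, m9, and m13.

m1 = d AND f = True AND False = False
m2 = NOT e = NOT True = False
m5 = f OR d = False OR True = True
m8 = m2 OR m1 = False OR False = False
m9 = d OR m5 = True OR True = True
m13 = m5 OR m9 = True OR True = True

m8 = False  m9 = True  m13 = True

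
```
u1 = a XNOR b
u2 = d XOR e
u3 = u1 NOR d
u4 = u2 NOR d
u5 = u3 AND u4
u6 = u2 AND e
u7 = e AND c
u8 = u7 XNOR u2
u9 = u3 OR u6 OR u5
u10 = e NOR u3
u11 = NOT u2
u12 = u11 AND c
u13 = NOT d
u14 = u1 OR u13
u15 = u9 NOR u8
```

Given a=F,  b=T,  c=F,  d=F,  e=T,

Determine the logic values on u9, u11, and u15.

u1 = a XNOR b = F XNOR T = F
u2 = d XOR e = F XOR T = T
u3 = u1 NOR d = F NOR F = T
u4 = u2 NOR d = T NOR F = F
u5 = u3 AND u4 = T AND F = F
u6 = u2 AND e = T AND T = T
u7 = e AND c = T AND F = F
u8 = u7 XNOR u2 = F XNOR T = F
u9 = u3 OR u6 OR u5 = T OR T OR F = T
u11 = NOT u2 = NOT T = F
u15 = u9 NOR u8 = T NOR F = F

u9 = T; u11 = F; u15 = F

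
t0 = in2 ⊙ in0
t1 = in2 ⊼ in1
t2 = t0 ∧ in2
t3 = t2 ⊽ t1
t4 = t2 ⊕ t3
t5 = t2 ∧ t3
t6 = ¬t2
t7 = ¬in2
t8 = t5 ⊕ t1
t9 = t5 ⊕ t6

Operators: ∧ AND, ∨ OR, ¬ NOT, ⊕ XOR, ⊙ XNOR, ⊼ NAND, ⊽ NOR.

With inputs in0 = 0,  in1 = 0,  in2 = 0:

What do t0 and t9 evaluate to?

t0 = in2 XNOR in0 = 0 XNOR 0 = 1
t1 = in2 NAND in1 = 0 NAND 0 = 1
t2 = t0 AND in2 = 1 AND 0 = 0
t3 = t2 NOR t1 = 0 NOR 1 = 0
t5 = t2 AND t3 = 0 AND 0 = 0
t6 = NOT t2 = NOT 0 = 1
t9 = t5 XOR t6 = 0 XOR 1 = 1

t0 = 1, t9 = 1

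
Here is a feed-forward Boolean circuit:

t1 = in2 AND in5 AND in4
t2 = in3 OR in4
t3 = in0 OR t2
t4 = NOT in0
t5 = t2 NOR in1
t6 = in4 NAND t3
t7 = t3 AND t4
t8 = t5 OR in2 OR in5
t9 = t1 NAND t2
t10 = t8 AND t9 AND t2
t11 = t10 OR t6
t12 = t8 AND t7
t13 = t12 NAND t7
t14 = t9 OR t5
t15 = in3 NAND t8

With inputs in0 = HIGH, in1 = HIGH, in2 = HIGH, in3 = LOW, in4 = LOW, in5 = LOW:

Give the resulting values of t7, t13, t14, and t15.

t7 = LOW, t13 = HIGH, t14 = HIGH, t15 = HIGH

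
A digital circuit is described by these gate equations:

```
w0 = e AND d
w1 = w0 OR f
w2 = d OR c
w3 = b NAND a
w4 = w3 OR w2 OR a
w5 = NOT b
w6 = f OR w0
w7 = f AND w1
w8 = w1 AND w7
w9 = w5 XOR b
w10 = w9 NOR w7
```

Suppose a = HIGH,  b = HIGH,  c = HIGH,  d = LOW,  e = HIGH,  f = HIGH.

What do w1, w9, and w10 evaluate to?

w0 = e AND d = HIGH AND LOW = LOW
w1 = w0 OR f = LOW OR HIGH = HIGH
w5 = NOT b = NOT HIGH = LOW
w7 = f AND w1 = HIGH AND HIGH = HIGH
w9 = w5 XOR b = LOW XOR HIGH = HIGH
w10 = w9 NOR w7 = HIGH NOR HIGH = LOW

w1 = HIGH, w9 = HIGH, w10 = LOW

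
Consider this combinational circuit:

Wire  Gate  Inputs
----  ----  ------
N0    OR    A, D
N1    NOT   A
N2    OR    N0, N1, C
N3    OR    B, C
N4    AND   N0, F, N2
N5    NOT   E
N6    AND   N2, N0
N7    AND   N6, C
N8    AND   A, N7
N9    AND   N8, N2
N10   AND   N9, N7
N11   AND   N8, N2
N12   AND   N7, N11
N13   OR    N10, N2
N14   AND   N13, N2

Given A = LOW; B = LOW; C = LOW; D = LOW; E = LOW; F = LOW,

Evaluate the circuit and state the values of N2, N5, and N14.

N2 = HIGH; N5 = HIGH; N14 = HIGH

N0 = A OR D = LOW OR LOW = LOW
N1 = NOT A = NOT LOW = HIGH
N2 = N0 OR N1 OR C = LOW OR HIGH OR LOW = HIGH
N5 = NOT E = NOT LOW = HIGH
N6 = N2 AND N0 = HIGH AND LOW = LOW
N7 = N6 AND C = LOW AND LOW = LOW
N8 = A AND N7 = LOW AND LOW = LOW
N9 = N8 AND N2 = LOW AND HIGH = LOW
N10 = N9 AND N7 = LOW AND LOW = LOW
N13 = N10 OR N2 = LOW OR HIGH = HIGH
N14 = N13 AND N2 = HIGH AND HIGH = HIGH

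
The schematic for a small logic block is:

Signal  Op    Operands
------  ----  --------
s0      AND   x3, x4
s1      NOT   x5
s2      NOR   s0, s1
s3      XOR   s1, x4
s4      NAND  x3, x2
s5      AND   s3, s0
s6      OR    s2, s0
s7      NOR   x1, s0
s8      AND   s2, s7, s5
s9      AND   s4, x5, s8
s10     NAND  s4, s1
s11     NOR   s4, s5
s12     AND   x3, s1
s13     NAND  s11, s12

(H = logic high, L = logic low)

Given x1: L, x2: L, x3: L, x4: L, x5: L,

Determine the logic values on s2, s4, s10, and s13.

s2 = L, s4 = H, s10 = L, s13 = H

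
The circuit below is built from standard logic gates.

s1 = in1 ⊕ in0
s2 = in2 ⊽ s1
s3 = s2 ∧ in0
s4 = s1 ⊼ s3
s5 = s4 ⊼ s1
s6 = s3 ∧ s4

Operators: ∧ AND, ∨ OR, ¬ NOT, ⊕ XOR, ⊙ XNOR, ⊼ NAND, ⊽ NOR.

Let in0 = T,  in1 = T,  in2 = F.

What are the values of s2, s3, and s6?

s1 = in1 XOR in0 = T XOR T = F
s2 = in2 NOR s1 = F NOR F = T
s3 = s2 AND in0 = T AND T = T
s4 = s1 NAND s3 = F NAND T = T
s6 = s3 AND s4 = T AND T = T

s2 = T, s3 = T, s6 = T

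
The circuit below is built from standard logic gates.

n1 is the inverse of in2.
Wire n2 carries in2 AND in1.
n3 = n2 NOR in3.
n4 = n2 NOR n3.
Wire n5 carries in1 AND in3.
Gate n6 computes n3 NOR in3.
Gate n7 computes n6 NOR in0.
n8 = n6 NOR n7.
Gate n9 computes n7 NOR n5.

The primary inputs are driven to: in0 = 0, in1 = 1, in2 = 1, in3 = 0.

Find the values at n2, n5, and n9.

n2 = in2 AND in1 = 1 AND 1 = 1
n3 = n2 NOR in3 = 1 NOR 0 = 0
n5 = in1 AND in3 = 1 AND 0 = 0
n6 = n3 NOR in3 = 0 NOR 0 = 1
n7 = n6 NOR in0 = 1 NOR 0 = 0
n9 = n7 NOR n5 = 0 NOR 0 = 1

n2 = 1, n5 = 0, n9 = 1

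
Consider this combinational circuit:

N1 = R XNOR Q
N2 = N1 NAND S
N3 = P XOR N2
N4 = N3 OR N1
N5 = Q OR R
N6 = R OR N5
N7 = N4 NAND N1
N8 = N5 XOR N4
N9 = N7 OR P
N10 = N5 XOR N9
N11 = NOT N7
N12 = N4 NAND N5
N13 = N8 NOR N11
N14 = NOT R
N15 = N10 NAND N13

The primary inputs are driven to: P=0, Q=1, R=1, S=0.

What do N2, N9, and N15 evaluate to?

N2 = 1, N9 = 0, N15 = 1

N1 = R XNOR Q = 1 XNOR 1 = 1
N2 = N1 NAND S = 1 NAND 0 = 1
N3 = P XOR N2 = 0 XOR 1 = 1
N4 = N3 OR N1 = 1 OR 1 = 1
N5 = Q OR R = 1 OR 1 = 1
N7 = N4 NAND N1 = 1 NAND 1 = 0
N8 = N5 XOR N4 = 1 XOR 1 = 0
N9 = N7 OR P = 0 OR 0 = 0
N10 = N5 XOR N9 = 1 XOR 0 = 1
N11 = NOT N7 = NOT 0 = 1
N13 = N8 NOR N11 = 0 NOR 1 = 0
N15 = N10 NAND N13 = 1 NAND 0 = 1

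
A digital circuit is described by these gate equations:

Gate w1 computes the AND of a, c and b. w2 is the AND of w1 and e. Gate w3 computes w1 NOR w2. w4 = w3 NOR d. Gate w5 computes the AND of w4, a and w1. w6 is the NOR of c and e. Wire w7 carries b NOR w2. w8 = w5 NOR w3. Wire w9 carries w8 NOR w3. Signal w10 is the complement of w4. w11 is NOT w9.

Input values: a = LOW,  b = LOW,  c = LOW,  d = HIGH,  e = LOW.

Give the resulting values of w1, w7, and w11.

w1 = a AND c AND b = LOW AND LOW AND LOW = LOW
w2 = w1 AND e = LOW AND LOW = LOW
w3 = w1 NOR w2 = LOW NOR LOW = HIGH
w4 = w3 NOR d = HIGH NOR HIGH = LOW
w5 = w4 AND a AND w1 = LOW AND LOW AND LOW = LOW
w7 = b NOR w2 = LOW NOR LOW = HIGH
w8 = w5 NOR w3 = LOW NOR HIGH = LOW
w9 = w8 NOR w3 = LOW NOR HIGH = LOW
w11 = NOT w9 = NOT LOW = HIGH

w1 = LOW  w7 = HIGH  w11 = HIGH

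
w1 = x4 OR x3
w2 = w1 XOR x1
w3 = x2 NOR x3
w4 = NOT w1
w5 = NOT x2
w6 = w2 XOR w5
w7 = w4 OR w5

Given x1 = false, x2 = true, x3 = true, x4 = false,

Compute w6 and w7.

w6 = true, w7 = false

w1 = x4 OR x3 = false OR true = true
w2 = w1 XOR x1 = true XOR false = true
w4 = NOT w1 = NOT true = false
w5 = NOT x2 = NOT true = false
w6 = w2 XOR w5 = true XOR false = true
w7 = w4 OR w5 = false OR false = false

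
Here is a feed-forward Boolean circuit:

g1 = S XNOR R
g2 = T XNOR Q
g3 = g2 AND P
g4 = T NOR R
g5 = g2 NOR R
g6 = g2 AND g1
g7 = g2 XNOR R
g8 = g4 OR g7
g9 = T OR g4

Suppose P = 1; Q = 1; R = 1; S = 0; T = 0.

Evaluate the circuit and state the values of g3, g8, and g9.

g3 = 0, g8 = 0, g9 = 0

g2 = T XNOR Q = 0 XNOR 1 = 0
g3 = g2 AND P = 0 AND 1 = 0
g4 = T NOR R = 0 NOR 1 = 0
g7 = g2 XNOR R = 0 XNOR 1 = 0
g8 = g4 OR g7 = 0 OR 0 = 0
g9 = T OR g4 = 0 OR 0 = 0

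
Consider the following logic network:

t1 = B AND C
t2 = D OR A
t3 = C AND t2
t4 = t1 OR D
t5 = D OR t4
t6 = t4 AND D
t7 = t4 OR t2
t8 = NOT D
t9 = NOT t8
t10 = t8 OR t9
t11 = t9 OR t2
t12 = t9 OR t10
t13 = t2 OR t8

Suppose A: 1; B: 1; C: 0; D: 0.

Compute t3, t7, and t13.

t1 = B AND C = 1 AND 0 = 0
t2 = D OR A = 0 OR 1 = 1
t3 = C AND t2 = 0 AND 1 = 0
t4 = t1 OR D = 0 OR 0 = 0
t7 = t4 OR t2 = 0 OR 1 = 1
t8 = NOT D = NOT 0 = 1
t13 = t2 OR t8 = 1 OR 1 = 1

t3 = 0; t7 = 1; t13 = 1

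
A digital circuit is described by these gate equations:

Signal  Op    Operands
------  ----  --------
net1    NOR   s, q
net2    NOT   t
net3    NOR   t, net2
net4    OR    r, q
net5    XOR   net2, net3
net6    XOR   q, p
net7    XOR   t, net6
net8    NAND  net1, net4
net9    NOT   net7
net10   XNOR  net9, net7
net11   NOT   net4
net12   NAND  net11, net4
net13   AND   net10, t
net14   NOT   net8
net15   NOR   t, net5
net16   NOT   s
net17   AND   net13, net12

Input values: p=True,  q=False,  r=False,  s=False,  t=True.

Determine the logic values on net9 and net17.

net4 = r OR q = False OR False = False
net6 = q XOR p = False XOR True = True
net7 = t XOR net6 = True XOR True = False
net9 = NOT net7 = NOT False = True
net10 = net9 XNOR net7 = True XNOR False = False
net11 = NOT net4 = NOT False = True
net12 = net11 NAND net4 = True NAND False = True
net13 = net10 AND t = False AND True = False
net17 = net13 AND net12 = False AND True = False

net9 = True, net17 = False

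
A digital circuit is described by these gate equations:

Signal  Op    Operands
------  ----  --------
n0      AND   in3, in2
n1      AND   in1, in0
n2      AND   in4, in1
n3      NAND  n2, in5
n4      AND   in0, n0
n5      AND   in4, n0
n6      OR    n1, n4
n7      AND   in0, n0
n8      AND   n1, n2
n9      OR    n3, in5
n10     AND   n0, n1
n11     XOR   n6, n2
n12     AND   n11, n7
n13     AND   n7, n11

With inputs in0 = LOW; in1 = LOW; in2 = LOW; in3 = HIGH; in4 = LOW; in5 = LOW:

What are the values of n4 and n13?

n4 = LOW, n13 = LOW

n0 = in3 AND in2 = HIGH AND LOW = LOW
n1 = in1 AND in0 = LOW AND LOW = LOW
n2 = in4 AND in1 = LOW AND LOW = LOW
n4 = in0 AND n0 = LOW AND LOW = LOW
n6 = n1 OR n4 = LOW OR LOW = LOW
n7 = in0 AND n0 = LOW AND LOW = LOW
n11 = n6 XOR n2 = LOW XOR LOW = LOW
n13 = n7 AND n11 = LOW AND LOW = LOW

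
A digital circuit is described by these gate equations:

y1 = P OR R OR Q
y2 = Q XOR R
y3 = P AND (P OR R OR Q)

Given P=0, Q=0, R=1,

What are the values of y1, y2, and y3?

y1 = 1  y2 = 1  y3 = 0

y1 = 0 OR 1 OR 0 = 1
y2 = 0 XOR 1 = 1
y3 = 0 AND (0 OR 1 OR 0) = 0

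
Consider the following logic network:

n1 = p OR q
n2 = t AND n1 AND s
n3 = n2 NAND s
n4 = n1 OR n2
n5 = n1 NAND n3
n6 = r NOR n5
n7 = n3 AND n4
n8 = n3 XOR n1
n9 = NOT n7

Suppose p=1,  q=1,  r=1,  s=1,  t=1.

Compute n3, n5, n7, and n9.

n3 = 0; n5 = 1; n7 = 0; n9 = 1

n1 = p OR q = 1 OR 1 = 1
n2 = t AND n1 AND s = 1 AND 1 AND 1 = 1
n3 = n2 NAND s = 1 NAND 1 = 0
n4 = n1 OR n2 = 1 OR 1 = 1
n5 = n1 NAND n3 = 1 NAND 0 = 1
n7 = n3 AND n4 = 0 AND 1 = 0
n9 = NOT n7 = NOT 0 = 1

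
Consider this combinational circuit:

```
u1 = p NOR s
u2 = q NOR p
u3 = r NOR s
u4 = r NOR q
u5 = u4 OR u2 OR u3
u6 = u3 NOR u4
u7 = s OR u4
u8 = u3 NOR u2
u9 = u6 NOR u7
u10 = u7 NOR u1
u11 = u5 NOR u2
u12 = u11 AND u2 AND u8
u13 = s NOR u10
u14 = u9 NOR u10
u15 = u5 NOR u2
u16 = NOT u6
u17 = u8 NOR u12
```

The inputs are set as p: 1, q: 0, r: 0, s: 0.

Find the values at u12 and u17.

u2 = q NOR p = 0 NOR 1 = 0
u3 = r NOR s = 0 NOR 0 = 1
u4 = r NOR q = 0 NOR 0 = 1
u5 = u4 OR u2 OR u3 = 1 OR 0 OR 1 = 1
u8 = u3 NOR u2 = 1 NOR 0 = 0
u11 = u5 NOR u2 = 1 NOR 0 = 0
u12 = u11 AND u2 AND u8 = 0 AND 0 AND 0 = 0
u17 = u8 NOR u12 = 0 NOR 0 = 1

u12 = 0, u17 = 1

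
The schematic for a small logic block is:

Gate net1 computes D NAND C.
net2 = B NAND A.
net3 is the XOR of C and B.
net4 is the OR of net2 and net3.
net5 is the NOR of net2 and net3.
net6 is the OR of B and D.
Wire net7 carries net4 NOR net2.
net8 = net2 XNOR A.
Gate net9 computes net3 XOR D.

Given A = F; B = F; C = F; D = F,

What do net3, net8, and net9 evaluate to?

net3 = F; net8 = F; net9 = F

net2 = B NAND A = F NAND F = T
net3 = C XOR B = F XOR F = F
net8 = net2 XNOR A = T XNOR F = F
net9 = net3 XOR D = F XOR F = F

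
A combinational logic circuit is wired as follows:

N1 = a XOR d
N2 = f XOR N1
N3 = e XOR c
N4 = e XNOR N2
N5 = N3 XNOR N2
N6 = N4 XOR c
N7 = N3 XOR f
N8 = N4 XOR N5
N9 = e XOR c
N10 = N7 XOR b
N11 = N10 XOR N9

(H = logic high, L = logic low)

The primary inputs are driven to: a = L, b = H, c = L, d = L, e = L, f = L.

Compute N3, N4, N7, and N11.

N3 = L, N4 = H, N7 = L, N11 = H

N1 = a XOR d = L XOR L = L
N2 = f XOR N1 = L XOR L = L
N3 = e XOR c = L XOR L = L
N4 = e XNOR N2 = L XNOR L = H
N7 = N3 XOR f = L XOR L = L
N9 = e XOR c = L XOR L = L
N10 = N7 XOR b = L XOR H = H
N11 = N10 XOR N9 = H XOR L = H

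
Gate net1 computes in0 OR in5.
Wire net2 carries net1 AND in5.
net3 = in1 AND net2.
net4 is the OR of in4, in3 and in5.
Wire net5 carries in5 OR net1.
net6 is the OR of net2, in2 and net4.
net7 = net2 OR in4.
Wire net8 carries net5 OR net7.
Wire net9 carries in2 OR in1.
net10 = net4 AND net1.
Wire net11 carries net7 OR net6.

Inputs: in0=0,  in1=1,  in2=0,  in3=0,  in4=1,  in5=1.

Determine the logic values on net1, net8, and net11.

net1 = 1; net8 = 1; net11 = 1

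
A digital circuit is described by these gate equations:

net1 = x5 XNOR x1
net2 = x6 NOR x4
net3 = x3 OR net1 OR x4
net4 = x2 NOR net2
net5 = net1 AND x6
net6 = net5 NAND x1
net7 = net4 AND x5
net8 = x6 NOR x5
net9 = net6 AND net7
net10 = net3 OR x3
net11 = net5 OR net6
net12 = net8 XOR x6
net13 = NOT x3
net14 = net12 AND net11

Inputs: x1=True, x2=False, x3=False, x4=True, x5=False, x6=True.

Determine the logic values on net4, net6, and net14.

net1 = x5 XNOR x1 = False XNOR True = False
net2 = x6 NOR x4 = True NOR True = False
net4 = x2 NOR net2 = False NOR False = True
net5 = net1 AND x6 = False AND True = False
net6 = net5 NAND x1 = False NAND True = True
net8 = x6 NOR x5 = True NOR False = False
net11 = net5 OR net6 = False OR True = True
net12 = net8 XOR x6 = False XOR True = True
net14 = net12 AND net11 = True AND True = True

net4 = True, net6 = True, net14 = True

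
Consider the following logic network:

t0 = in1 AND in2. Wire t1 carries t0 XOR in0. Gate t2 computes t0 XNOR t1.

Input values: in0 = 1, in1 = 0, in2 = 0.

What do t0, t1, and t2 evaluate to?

t0 = in1 AND in2 = 0 AND 0 = 0
t1 = t0 XOR in0 = 0 XOR 1 = 1
t2 = t0 XNOR t1 = 0 XNOR 1 = 0

t0 = 0, t1 = 1, t2 = 0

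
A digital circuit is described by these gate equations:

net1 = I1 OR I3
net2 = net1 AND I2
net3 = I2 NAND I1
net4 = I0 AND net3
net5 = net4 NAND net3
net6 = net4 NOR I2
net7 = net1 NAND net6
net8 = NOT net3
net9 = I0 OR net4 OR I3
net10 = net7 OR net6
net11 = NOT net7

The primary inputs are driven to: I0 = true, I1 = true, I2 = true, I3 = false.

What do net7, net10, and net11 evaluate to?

net1 = I1 OR I3 = true OR false = true
net3 = I2 NAND I1 = true NAND true = false
net4 = I0 AND net3 = true AND false = false
net6 = net4 NOR I2 = false NOR true = false
net7 = net1 NAND net6 = true NAND false = true
net10 = net7 OR net6 = true OR false = true
net11 = NOT net7 = NOT true = false

net7 = true, net10 = true, net11 = false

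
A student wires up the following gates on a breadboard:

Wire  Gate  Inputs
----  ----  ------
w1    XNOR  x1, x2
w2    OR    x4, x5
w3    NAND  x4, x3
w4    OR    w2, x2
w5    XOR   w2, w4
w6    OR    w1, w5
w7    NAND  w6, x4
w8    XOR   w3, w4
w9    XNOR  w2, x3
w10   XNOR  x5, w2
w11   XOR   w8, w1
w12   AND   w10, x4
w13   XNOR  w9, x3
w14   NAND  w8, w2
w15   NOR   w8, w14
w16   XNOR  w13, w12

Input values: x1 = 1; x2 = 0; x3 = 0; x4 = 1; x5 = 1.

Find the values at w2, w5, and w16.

w2 = x4 OR x5 = 1 OR 1 = 1
w4 = w2 OR x2 = 1 OR 0 = 1
w5 = w2 XOR w4 = 1 XOR 1 = 0
w9 = w2 XNOR x3 = 1 XNOR 0 = 0
w10 = x5 XNOR w2 = 1 XNOR 1 = 1
w12 = w10 AND x4 = 1 AND 1 = 1
w13 = w9 XNOR x3 = 0 XNOR 0 = 1
w16 = w13 XNOR w12 = 1 XNOR 1 = 1

w2 = 1, w5 = 0, w16 = 1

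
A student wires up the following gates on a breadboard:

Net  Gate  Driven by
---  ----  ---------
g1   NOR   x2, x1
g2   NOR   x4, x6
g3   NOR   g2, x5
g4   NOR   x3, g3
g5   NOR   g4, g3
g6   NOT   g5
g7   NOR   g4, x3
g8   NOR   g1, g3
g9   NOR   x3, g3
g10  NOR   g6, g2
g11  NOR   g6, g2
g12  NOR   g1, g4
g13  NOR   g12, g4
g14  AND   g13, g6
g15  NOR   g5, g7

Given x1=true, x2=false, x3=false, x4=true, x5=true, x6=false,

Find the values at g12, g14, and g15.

g1 = x2 NOR x1 = false NOR true = false
g2 = x4 NOR x6 = true NOR false = false
g3 = g2 NOR x5 = false NOR true = false
g4 = x3 NOR g3 = false NOR false = true
g5 = g4 NOR g3 = true NOR false = false
g6 = NOT g5 = NOT false = true
g7 = g4 NOR x3 = true NOR false = false
g12 = g1 NOR g4 = false NOR true = false
g13 = g12 NOR g4 = false NOR true = false
g14 = g13 AND g6 = false AND true = false
g15 = g5 NOR g7 = false NOR false = true

g12 = false; g14 = false; g15 = true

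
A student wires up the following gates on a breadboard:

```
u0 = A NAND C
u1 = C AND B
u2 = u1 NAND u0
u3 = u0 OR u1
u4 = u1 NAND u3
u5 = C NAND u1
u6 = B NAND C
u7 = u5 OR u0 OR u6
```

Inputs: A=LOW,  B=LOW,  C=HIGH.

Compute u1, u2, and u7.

u0 = A NAND C = LOW NAND HIGH = HIGH
u1 = C AND B = HIGH AND LOW = LOW
u2 = u1 NAND u0 = LOW NAND HIGH = HIGH
u5 = C NAND u1 = HIGH NAND LOW = HIGH
u6 = B NAND C = LOW NAND HIGH = HIGH
u7 = u5 OR u0 OR u6 = HIGH OR HIGH OR HIGH = HIGH

u1 = LOW; u2 = HIGH; u7 = HIGH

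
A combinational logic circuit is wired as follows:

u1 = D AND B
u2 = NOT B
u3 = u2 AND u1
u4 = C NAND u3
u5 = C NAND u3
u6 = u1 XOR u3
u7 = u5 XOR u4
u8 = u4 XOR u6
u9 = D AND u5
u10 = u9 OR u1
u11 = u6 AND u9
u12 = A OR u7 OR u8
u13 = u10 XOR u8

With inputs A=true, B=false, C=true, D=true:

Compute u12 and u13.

u12 = true  u13 = false

u1 = D AND B = true AND false = false
u2 = NOT B = NOT false = true
u3 = u2 AND u1 = true AND false = false
u4 = C NAND u3 = true NAND false = true
u5 = C NAND u3 = true NAND false = true
u6 = u1 XOR u3 = false XOR false = false
u7 = u5 XOR u4 = true XOR true = false
u8 = u4 XOR u6 = true XOR false = true
u9 = D AND u5 = true AND true = true
u10 = u9 OR u1 = true OR false = true
u12 = A OR u7 OR u8 = true OR false OR true = true
u13 = u10 XOR u8 = true XOR true = false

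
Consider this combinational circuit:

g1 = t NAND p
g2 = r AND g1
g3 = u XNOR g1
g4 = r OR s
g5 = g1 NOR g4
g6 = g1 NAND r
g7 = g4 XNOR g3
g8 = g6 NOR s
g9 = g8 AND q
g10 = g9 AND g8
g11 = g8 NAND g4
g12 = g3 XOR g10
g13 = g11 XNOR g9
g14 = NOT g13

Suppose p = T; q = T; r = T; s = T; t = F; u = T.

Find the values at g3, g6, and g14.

g1 = t NAND p = F NAND T = T
g3 = u XNOR g1 = T XNOR T = T
g4 = r OR s = T OR T = T
g6 = g1 NAND r = T NAND T = F
g8 = g6 NOR s = F NOR T = F
g9 = g8 AND q = F AND T = F
g11 = g8 NAND g4 = F NAND T = T
g13 = g11 XNOR g9 = T XNOR F = F
g14 = NOT g13 = NOT F = T

g3 = T  g6 = F  g14 = T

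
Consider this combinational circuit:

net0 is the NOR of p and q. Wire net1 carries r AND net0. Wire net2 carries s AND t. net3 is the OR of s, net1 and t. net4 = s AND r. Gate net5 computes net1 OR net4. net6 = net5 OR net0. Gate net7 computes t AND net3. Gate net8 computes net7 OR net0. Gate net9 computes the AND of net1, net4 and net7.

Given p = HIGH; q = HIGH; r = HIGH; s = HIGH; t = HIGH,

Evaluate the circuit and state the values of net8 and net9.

net0 = p NOR q = HIGH NOR HIGH = LOW
net1 = r AND net0 = HIGH AND LOW = LOW
net3 = s OR net1 OR t = HIGH OR LOW OR HIGH = HIGH
net4 = s AND r = HIGH AND HIGH = HIGH
net7 = t AND net3 = HIGH AND HIGH = HIGH
net8 = net7 OR net0 = HIGH OR LOW = HIGH
net9 = net1 AND net4 AND net7 = LOW AND HIGH AND HIGH = LOW

net8 = HIGH; net9 = LOW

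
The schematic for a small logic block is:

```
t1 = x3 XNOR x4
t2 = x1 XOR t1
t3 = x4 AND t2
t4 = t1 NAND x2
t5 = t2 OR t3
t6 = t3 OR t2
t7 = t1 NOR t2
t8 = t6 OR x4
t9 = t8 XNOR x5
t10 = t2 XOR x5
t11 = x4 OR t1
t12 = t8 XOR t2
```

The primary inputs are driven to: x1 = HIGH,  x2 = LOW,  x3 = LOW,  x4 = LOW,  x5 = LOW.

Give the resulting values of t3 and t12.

t3 = LOW  t12 = LOW

t1 = x3 XNOR x4 = LOW XNOR LOW = HIGH
t2 = x1 XOR t1 = HIGH XOR HIGH = LOW
t3 = x4 AND t2 = LOW AND LOW = LOW
t6 = t3 OR t2 = LOW OR LOW = LOW
t8 = t6 OR x4 = LOW OR LOW = LOW
t12 = t8 XOR t2 = LOW XOR LOW = LOW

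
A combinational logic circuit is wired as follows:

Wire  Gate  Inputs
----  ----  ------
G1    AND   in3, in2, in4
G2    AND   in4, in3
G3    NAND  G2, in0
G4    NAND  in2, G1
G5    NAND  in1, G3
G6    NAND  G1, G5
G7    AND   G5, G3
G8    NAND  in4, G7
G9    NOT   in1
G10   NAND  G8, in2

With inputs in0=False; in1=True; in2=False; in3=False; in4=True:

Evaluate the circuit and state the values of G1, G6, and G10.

G1 = False  G6 = True  G10 = True

G1 = in3 AND in2 AND in4 = False AND False AND True = False
G2 = in4 AND in3 = True AND False = False
G3 = G2 NAND in0 = False NAND False = True
G5 = in1 NAND G3 = True NAND True = False
G6 = G1 NAND G5 = False NAND False = True
G7 = G5 AND G3 = False AND True = False
G8 = in4 NAND G7 = True NAND False = True
G10 = G8 NAND in2 = True NAND False = True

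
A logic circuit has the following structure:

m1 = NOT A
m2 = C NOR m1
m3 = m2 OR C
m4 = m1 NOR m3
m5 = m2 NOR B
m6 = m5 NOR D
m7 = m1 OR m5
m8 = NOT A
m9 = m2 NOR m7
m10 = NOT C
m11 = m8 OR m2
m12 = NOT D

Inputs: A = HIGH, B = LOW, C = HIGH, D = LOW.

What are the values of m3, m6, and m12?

m1 = NOT A = NOT HIGH = LOW
m2 = C NOR m1 = HIGH NOR LOW = LOW
m3 = m2 OR C = LOW OR HIGH = HIGH
m5 = m2 NOR B = LOW NOR LOW = HIGH
m6 = m5 NOR D = HIGH NOR LOW = LOW
m12 = NOT D = NOT LOW = HIGH

m3 = HIGH  m6 = LOW  m12 = HIGH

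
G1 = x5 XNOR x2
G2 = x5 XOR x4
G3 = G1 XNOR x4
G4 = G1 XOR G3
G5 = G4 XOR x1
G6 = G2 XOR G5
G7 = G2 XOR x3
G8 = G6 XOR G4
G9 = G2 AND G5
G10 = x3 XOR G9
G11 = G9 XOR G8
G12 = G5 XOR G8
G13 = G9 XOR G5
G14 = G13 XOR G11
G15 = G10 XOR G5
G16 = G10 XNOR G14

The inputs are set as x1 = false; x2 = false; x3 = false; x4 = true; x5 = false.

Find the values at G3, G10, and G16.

G3 = true  G10 = false  G16 = false

G1 = x5 XNOR x2 = false XNOR false = true
G2 = x5 XOR x4 = false XOR true = true
G3 = G1 XNOR x4 = true XNOR true = true
G4 = G1 XOR G3 = true XOR true = false
G5 = G4 XOR x1 = false XOR false = false
G6 = G2 XOR G5 = true XOR false = true
G8 = G6 XOR G4 = true XOR false = true
G9 = G2 AND G5 = true AND false = false
G10 = x3 XOR G9 = false XOR false = false
G11 = G9 XOR G8 = false XOR true = true
G13 = G9 XOR G5 = false XOR false = false
G14 = G13 XOR G11 = false XOR true = true
G16 = G10 XNOR G14 = false XNOR true = false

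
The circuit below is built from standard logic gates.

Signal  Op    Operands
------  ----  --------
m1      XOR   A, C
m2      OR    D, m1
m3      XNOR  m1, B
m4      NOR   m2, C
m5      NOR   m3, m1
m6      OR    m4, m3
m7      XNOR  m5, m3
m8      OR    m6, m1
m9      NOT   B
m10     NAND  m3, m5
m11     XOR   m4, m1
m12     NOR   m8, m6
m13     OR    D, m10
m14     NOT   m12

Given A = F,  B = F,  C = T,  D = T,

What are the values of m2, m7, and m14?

m1 = A XOR C = F XOR T = T
m2 = D OR m1 = T OR T = T
m3 = m1 XNOR B = T XNOR F = F
m4 = m2 NOR C = T NOR T = F
m5 = m3 NOR m1 = F NOR T = F
m6 = m4 OR m3 = F OR F = F
m7 = m5 XNOR m3 = F XNOR F = T
m8 = m6 OR m1 = F OR T = T
m12 = m8 NOR m6 = T NOR F = F
m14 = NOT m12 = NOT F = T

m2 = T; m7 = T; m14 = T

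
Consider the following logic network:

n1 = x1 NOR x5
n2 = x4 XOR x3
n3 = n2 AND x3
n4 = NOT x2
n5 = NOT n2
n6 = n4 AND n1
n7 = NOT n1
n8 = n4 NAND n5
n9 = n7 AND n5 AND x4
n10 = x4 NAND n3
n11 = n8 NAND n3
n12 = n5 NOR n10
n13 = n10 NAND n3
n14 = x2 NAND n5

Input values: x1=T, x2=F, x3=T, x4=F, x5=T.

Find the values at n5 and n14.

n2 = x4 XOR x3 = F XOR T = T
n5 = NOT n2 = NOT T = F
n14 = x2 NAND n5 = F NAND F = T

n5 = F; n14 = T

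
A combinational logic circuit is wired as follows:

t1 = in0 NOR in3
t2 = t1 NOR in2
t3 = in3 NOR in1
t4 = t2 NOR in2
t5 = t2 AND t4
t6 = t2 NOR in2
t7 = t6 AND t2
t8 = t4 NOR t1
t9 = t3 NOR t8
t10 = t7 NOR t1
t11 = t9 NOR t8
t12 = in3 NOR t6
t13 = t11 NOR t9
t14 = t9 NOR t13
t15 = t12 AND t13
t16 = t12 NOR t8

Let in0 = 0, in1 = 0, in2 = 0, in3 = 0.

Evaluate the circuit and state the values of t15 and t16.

t15 = 0, t16 = 1

t1 = in0 NOR in3 = 0 NOR 0 = 1
t2 = t1 NOR in2 = 1 NOR 0 = 0
t3 = in3 NOR in1 = 0 NOR 0 = 1
t4 = t2 NOR in2 = 0 NOR 0 = 1
t6 = t2 NOR in2 = 0 NOR 0 = 1
t8 = t4 NOR t1 = 1 NOR 1 = 0
t9 = t3 NOR t8 = 1 NOR 0 = 0
t11 = t9 NOR t8 = 0 NOR 0 = 1
t12 = in3 NOR t6 = 0 NOR 1 = 0
t13 = t11 NOR t9 = 1 NOR 0 = 0
t15 = t12 AND t13 = 0 AND 0 = 0
t16 = t12 NOR t8 = 0 NOR 0 = 1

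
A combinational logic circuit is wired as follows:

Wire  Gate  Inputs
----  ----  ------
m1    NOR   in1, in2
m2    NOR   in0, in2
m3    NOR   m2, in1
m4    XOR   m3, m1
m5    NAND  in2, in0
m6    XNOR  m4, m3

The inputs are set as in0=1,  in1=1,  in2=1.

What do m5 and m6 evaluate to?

m5 = 0, m6 = 1

m1 = in1 NOR in2 = 1 NOR 1 = 0
m2 = in0 NOR in2 = 1 NOR 1 = 0
m3 = m2 NOR in1 = 0 NOR 1 = 0
m4 = m3 XOR m1 = 0 XOR 0 = 0
m5 = in2 NAND in0 = 1 NAND 1 = 0
m6 = m4 XNOR m3 = 0 XNOR 0 = 1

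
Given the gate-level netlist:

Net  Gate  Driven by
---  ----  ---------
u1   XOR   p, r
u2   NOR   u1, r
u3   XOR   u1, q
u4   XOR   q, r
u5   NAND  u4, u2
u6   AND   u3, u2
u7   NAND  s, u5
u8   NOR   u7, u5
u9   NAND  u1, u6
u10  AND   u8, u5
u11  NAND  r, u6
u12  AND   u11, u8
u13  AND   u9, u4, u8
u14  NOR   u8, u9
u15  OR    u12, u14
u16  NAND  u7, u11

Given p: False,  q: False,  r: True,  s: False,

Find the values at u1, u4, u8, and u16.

u1 = p XOR r = False XOR True = True
u2 = u1 NOR r = True NOR True = False
u3 = u1 XOR q = True XOR False = True
u4 = q XOR r = False XOR True = True
u5 = u4 NAND u2 = True NAND False = True
u6 = u3 AND u2 = True AND False = False
u7 = s NAND u5 = False NAND True = True
u8 = u7 NOR u5 = True NOR True = False
u11 = r NAND u6 = True NAND False = True
u16 = u7 NAND u11 = True NAND True = False

u1 = True, u4 = True, u8 = False, u16 = False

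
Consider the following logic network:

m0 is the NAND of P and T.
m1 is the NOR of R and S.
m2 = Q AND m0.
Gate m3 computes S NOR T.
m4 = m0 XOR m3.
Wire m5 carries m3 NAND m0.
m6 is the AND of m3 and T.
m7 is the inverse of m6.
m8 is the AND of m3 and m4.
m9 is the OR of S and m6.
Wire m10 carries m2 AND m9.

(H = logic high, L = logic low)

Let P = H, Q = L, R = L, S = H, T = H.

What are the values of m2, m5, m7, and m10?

m2 = L, m5 = H, m7 = H, m10 = L

m0 = P NAND T = H NAND H = L
m2 = Q AND m0 = L AND L = L
m3 = S NOR T = H NOR H = L
m5 = m3 NAND m0 = L NAND L = H
m6 = m3 AND T = L AND H = L
m7 = NOT m6 = NOT L = H
m9 = S OR m6 = H OR L = H
m10 = m2 AND m9 = L AND H = L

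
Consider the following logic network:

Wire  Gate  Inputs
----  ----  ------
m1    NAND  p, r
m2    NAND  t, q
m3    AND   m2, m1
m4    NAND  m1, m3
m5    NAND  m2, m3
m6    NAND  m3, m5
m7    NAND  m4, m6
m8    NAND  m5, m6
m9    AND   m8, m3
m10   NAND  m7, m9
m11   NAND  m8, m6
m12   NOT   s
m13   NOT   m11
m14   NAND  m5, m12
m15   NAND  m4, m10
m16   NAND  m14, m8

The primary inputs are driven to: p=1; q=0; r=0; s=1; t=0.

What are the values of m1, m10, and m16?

m1 = 1, m10 = 0, m16 = 0

m1 = p NAND r = 1 NAND 0 = 1
m2 = t NAND q = 0 NAND 0 = 1
m3 = m2 AND m1 = 1 AND 1 = 1
m4 = m1 NAND m3 = 1 NAND 1 = 0
m5 = m2 NAND m3 = 1 NAND 1 = 0
m6 = m3 NAND m5 = 1 NAND 0 = 1
m7 = m4 NAND m6 = 0 NAND 1 = 1
m8 = m5 NAND m6 = 0 NAND 1 = 1
m9 = m8 AND m3 = 1 AND 1 = 1
m10 = m7 NAND m9 = 1 NAND 1 = 0
m12 = NOT s = NOT 1 = 0
m14 = m5 NAND m12 = 0 NAND 0 = 1
m16 = m14 NAND m8 = 1 NAND 1 = 0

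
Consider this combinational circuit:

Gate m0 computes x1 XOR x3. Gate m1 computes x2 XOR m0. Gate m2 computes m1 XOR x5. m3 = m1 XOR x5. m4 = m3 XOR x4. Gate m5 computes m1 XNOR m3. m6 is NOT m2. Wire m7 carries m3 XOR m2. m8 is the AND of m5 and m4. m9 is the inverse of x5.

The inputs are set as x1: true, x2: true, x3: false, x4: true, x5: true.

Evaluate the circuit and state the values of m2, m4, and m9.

m0 = x1 XOR x3 = true XOR false = true
m1 = x2 XOR m0 = true XOR true = false
m2 = m1 XOR x5 = false XOR true = true
m3 = m1 XOR x5 = false XOR true = true
m4 = m3 XOR x4 = true XOR true = false
m9 = NOT x5 = NOT true = false

m2 = true; m4 = false; m9 = false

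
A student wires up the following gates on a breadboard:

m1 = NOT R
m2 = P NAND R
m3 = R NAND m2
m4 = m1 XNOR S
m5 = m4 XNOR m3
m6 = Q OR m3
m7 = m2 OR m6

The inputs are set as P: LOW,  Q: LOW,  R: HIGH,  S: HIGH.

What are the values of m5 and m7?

m5 = HIGH, m7 = HIGH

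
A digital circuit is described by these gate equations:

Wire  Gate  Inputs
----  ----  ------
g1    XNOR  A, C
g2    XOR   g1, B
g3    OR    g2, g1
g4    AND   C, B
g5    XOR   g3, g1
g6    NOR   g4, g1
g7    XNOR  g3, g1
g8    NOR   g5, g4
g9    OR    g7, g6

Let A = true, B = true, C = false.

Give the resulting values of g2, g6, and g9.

g2 = true  g6 = true  g9 = true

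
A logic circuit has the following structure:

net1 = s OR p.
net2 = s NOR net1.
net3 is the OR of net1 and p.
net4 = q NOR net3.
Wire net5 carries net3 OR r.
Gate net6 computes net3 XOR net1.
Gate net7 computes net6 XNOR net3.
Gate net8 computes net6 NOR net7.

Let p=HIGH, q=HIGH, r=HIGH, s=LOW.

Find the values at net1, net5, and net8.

net1 = s OR p = LOW OR HIGH = HIGH
net3 = net1 OR p = HIGH OR HIGH = HIGH
net5 = net3 OR r = HIGH OR HIGH = HIGH
net6 = net3 XOR net1 = HIGH XOR HIGH = LOW
net7 = net6 XNOR net3 = LOW XNOR HIGH = LOW
net8 = net6 NOR net7 = LOW NOR LOW = HIGH

net1 = HIGH, net5 = HIGH, net8 = HIGH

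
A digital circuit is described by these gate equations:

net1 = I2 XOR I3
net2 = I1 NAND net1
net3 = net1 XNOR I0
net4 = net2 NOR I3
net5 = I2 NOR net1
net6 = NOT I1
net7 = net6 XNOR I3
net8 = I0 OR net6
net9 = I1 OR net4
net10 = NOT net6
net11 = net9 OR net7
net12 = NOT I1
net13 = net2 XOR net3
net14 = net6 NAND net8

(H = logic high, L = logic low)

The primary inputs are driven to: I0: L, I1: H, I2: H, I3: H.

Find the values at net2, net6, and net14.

net2 = H  net6 = L  net14 = H

net1 = I2 XOR I3 = H XOR H = L
net2 = I1 NAND net1 = H NAND L = H
net6 = NOT I1 = NOT H = L
net8 = I0 OR net6 = L OR L = L
net14 = net6 NAND net8 = L NAND L = H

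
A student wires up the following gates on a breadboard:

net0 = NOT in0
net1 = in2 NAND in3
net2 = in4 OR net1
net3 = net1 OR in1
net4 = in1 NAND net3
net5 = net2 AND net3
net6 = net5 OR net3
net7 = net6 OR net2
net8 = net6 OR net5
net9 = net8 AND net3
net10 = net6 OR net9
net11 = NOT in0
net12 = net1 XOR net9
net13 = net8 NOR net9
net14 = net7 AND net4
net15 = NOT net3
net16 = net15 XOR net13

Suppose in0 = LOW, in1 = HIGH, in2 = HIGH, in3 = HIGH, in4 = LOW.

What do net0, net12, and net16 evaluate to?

net0 = NOT in0 = NOT LOW = HIGH
net1 = in2 NAND in3 = HIGH NAND HIGH = LOW
net2 = in4 OR net1 = LOW OR LOW = LOW
net3 = net1 OR in1 = LOW OR HIGH = HIGH
net5 = net2 AND net3 = LOW AND HIGH = LOW
net6 = net5 OR net3 = LOW OR HIGH = HIGH
net8 = net6 OR net5 = HIGH OR LOW = HIGH
net9 = net8 AND net3 = HIGH AND HIGH = HIGH
net12 = net1 XOR net9 = LOW XOR HIGH = HIGH
net13 = net8 NOR net9 = HIGH NOR HIGH = LOW
net15 = NOT net3 = NOT HIGH = LOW
net16 = net15 XOR net13 = LOW XOR LOW = LOW

net0 = HIGH, net12 = HIGH, net16 = LOW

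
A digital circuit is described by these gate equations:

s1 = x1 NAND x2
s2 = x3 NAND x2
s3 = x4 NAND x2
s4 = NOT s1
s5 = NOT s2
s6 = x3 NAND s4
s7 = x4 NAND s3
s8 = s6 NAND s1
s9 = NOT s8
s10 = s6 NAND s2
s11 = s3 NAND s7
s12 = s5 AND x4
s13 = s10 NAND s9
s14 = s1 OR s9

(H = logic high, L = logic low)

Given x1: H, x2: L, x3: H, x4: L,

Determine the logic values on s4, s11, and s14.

s1 = x1 NAND x2 = H NAND L = H
s3 = x4 NAND x2 = L NAND L = H
s4 = NOT s1 = NOT H = L
s6 = x3 NAND s4 = H NAND L = H
s7 = x4 NAND s3 = L NAND H = H
s8 = s6 NAND s1 = H NAND H = L
s9 = NOT s8 = NOT L = H
s11 = s3 NAND s7 = H NAND H = L
s14 = s1 OR s9 = H OR H = H

s4 = L, s11 = L, s14 = H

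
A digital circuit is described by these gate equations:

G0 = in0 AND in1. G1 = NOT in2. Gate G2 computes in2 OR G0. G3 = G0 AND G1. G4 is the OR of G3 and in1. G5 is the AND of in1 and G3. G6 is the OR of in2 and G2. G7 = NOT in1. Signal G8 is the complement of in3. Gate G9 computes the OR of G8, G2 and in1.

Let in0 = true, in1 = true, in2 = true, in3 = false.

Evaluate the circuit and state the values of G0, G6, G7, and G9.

G0 = in0 AND in1 = true AND true = true
G2 = in2 OR G0 = true OR true = true
G6 = in2 OR G2 = true OR true = true
G7 = NOT in1 = NOT true = false
G8 = NOT in3 = NOT false = true
G9 = G8 OR G2 OR in1 = true OR true OR true = true

G0 = true; G6 = true; G7 = false; G9 = true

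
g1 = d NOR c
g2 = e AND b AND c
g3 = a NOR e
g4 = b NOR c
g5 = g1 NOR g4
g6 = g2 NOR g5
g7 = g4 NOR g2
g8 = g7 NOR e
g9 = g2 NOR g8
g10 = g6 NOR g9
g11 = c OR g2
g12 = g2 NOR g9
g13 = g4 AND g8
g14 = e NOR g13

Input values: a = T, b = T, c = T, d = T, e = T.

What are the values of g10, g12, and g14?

g1 = d NOR c = T NOR T = F
g2 = e AND b AND c = T AND T AND T = T
g4 = b NOR c = T NOR T = F
g5 = g1 NOR g4 = F NOR F = T
g6 = g2 NOR g5 = T NOR T = F
g7 = g4 NOR g2 = F NOR T = F
g8 = g7 NOR e = F NOR T = F
g9 = g2 NOR g8 = T NOR F = F
g10 = g6 NOR g9 = F NOR F = T
g12 = g2 NOR g9 = T NOR F = F
g13 = g4 AND g8 = F AND F = F
g14 = e NOR g13 = T NOR F = F

g10 = T  g12 = F  g14 = F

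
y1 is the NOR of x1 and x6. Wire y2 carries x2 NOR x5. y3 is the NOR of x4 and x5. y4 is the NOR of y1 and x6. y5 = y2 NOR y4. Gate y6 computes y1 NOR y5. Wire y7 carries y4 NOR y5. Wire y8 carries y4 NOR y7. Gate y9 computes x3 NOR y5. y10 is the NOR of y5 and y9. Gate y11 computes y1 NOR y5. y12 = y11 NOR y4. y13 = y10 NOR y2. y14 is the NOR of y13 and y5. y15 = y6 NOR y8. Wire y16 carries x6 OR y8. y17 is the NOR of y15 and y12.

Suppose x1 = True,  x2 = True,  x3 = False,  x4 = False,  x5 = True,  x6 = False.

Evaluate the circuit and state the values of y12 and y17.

y12 = False, y17 = True

y1 = x1 NOR x6 = True NOR False = False
y2 = x2 NOR x5 = True NOR True = False
y4 = y1 NOR x6 = False NOR False = True
y5 = y2 NOR y4 = False NOR True = False
y6 = y1 NOR y5 = False NOR False = True
y7 = y4 NOR y5 = True NOR False = False
y8 = y4 NOR y7 = True NOR False = False
y11 = y1 NOR y5 = False NOR False = True
y12 = y11 NOR y4 = True NOR True = False
y15 = y6 NOR y8 = True NOR False = False
y17 = y15 NOR y12 = False NOR False = True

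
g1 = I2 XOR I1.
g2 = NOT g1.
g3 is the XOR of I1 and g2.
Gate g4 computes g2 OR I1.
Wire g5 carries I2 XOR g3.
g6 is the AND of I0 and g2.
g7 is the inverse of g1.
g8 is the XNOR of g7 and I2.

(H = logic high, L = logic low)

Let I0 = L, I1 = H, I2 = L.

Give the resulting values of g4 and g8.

g4 = H, g8 = H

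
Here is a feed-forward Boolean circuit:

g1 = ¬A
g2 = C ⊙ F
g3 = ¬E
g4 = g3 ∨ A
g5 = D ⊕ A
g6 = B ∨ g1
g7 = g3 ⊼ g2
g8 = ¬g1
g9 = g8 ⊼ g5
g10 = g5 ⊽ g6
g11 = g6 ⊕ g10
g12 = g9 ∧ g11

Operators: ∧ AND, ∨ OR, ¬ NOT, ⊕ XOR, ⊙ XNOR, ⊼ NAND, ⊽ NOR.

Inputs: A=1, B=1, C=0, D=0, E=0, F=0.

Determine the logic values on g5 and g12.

g5 = 1  g12 = 0

g1 = NOT A = NOT 1 = 0
g5 = D XOR A = 0 XOR 1 = 1
g6 = B OR g1 = 1 OR 0 = 1
g8 = NOT g1 = NOT 0 = 1
g9 = g8 NAND g5 = 1 NAND 1 = 0
g10 = g5 NOR g6 = 1 NOR 1 = 0
g11 = g6 XOR g10 = 1 XOR 0 = 1
g12 = g9 AND g11 = 0 AND 1 = 0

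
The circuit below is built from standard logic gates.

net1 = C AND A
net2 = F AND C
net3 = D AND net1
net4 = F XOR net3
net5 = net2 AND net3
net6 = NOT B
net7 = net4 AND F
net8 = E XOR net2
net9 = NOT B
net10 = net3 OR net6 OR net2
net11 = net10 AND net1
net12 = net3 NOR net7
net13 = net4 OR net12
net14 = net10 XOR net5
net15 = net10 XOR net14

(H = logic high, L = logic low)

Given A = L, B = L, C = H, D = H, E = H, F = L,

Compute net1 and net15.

net1 = L, net15 = L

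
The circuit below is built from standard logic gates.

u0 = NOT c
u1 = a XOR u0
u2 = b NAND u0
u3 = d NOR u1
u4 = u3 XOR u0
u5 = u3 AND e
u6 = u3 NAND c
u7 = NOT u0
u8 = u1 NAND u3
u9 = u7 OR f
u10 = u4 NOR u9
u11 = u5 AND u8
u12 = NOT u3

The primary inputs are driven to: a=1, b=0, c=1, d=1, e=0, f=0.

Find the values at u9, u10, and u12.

u9 = 1, u10 = 0, u12 = 1

u0 = NOT c = NOT 1 = 0
u1 = a XOR u0 = 1 XOR 0 = 1
u3 = d NOR u1 = 1 NOR 1 = 0
u4 = u3 XOR u0 = 0 XOR 0 = 0
u7 = NOT u0 = NOT 0 = 1
u9 = u7 OR f = 1 OR 0 = 1
u10 = u4 NOR u9 = 0 NOR 1 = 0
u12 = NOT u3 = NOT 0 = 1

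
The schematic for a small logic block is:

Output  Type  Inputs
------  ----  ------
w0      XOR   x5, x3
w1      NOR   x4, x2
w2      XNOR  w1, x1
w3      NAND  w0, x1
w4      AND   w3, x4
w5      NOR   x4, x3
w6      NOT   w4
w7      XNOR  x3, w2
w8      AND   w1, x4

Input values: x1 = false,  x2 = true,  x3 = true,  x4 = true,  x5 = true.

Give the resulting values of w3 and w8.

w3 = true; w8 = false

w0 = x5 XOR x3 = true XOR true = false
w1 = x4 NOR x2 = true NOR true = false
w3 = w0 NAND x1 = false NAND false = true
w8 = w1 AND x4 = false AND true = false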